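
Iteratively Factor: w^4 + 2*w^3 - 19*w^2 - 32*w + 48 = (w - 1)*(w^3 + 3*w^2 - 16*w - 48) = (w - 4)*(w - 1)*(w^2 + 7*w + 12) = (w - 4)*(w - 1)*(w + 3)*(w + 4)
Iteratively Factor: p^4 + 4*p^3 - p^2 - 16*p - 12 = (p + 1)*(p^3 + 3*p^2 - 4*p - 12) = (p + 1)*(p + 3)*(p^2 - 4) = (p - 2)*(p + 1)*(p + 3)*(p + 2)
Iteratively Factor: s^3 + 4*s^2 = (s + 4)*(s^2) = s*(s + 4)*(s)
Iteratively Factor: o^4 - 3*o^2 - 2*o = (o)*(o^3 - 3*o - 2) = o*(o + 1)*(o^2 - o - 2) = o*(o - 2)*(o + 1)*(o + 1)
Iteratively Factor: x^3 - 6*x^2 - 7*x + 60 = (x - 4)*(x^2 - 2*x - 15) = (x - 5)*(x - 4)*(x + 3)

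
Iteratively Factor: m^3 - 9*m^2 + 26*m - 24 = (m - 3)*(m^2 - 6*m + 8) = (m - 4)*(m - 3)*(m - 2)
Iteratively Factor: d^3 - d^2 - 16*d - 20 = (d + 2)*(d^2 - 3*d - 10) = (d - 5)*(d + 2)*(d + 2)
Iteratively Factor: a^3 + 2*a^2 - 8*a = (a - 2)*(a^2 + 4*a) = (a - 2)*(a + 4)*(a)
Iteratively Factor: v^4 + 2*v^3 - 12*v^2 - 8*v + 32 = (v + 4)*(v^3 - 2*v^2 - 4*v + 8) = (v + 2)*(v + 4)*(v^2 - 4*v + 4) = (v - 2)*(v + 2)*(v + 4)*(v - 2)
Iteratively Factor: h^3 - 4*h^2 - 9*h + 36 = (h - 4)*(h^2 - 9) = (h - 4)*(h + 3)*(h - 3)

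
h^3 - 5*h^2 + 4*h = h*(h - 4)*(h - 1)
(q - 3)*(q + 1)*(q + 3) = q^3 + q^2 - 9*q - 9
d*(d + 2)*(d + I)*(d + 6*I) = d^4 + 2*d^3 + 7*I*d^3 - 6*d^2 + 14*I*d^2 - 12*d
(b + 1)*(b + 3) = b^2 + 4*b + 3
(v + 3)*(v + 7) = v^2 + 10*v + 21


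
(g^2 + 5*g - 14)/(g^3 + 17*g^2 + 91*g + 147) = (g - 2)/(g^2 + 10*g + 21)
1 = 1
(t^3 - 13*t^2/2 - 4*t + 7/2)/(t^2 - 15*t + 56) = (2*t^2 + t - 1)/(2*(t - 8))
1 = 1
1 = 1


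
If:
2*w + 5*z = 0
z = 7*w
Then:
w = 0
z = 0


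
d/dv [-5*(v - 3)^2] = 30 - 10*v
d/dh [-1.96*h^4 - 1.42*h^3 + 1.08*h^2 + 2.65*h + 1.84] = -7.84*h^3 - 4.26*h^2 + 2.16*h + 2.65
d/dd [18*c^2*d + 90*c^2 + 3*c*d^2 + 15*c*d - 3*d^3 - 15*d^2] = 18*c^2 + 6*c*d + 15*c - 9*d^2 - 30*d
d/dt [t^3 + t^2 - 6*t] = 3*t^2 + 2*t - 6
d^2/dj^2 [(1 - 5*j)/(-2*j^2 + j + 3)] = 2*((7 - 30*j)*(-2*j^2 + j + 3) - (4*j - 1)^2*(5*j - 1))/(-2*j^2 + j + 3)^3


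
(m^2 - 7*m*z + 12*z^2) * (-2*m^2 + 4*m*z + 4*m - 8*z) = -2*m^4 + 18*m^3*z + 4*m^3 - 52*m^2*z^2 - 36*m^2*z + 48*m*z^3 + 104*m*z^2 - 96*z^3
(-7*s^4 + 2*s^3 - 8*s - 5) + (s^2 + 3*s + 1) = -7*s^4 + 2*s^3 + s^2 - 5*s - 4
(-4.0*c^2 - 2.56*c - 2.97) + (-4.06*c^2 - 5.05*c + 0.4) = -8.06*c^2 - 7.61*c - 2.57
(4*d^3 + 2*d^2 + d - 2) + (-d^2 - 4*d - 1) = 4*d^3 + d^2 - 3*d - 3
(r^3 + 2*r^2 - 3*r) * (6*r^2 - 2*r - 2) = 6*r^5 + 10*r^4 - 24*r^3 + 2*r^2 + 6*r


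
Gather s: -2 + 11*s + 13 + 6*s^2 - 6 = 6*s^2 + 11*s + 5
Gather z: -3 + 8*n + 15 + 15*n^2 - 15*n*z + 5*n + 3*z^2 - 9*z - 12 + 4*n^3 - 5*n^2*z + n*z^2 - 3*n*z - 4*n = 4*n^3 + 15*n^2 + 9*n + z^2*(n + 3) + z*(-5*n^2 - 18*n - 9)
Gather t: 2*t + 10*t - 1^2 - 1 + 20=12*t + 18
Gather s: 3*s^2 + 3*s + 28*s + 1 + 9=3*s^2 + 31*s + 10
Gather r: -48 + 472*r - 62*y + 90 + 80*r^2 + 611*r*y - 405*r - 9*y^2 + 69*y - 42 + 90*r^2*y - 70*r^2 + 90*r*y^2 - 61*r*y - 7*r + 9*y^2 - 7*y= r^2*(90*y + 10) + r*(90*y^2 + 550*y + 60)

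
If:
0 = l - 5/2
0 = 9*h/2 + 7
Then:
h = -14/9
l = 5/2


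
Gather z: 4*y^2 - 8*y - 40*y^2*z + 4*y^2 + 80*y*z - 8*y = 8*y^2 - 16*y + z*(-40*y^2 + 80*y)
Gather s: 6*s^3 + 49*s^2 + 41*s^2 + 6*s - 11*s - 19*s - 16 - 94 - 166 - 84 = 6*s^3 + 90*s^2 - 24*s - 360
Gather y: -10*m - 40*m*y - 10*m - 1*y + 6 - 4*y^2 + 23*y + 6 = -20*m - 4*y^2 + y*(22 - 40*m) + 12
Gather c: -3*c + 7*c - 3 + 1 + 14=4*c + 12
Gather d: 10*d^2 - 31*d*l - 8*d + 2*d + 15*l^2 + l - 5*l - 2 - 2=10*d^2 + d*(-31*l - 6) + 15*l^2 - 4*l - 4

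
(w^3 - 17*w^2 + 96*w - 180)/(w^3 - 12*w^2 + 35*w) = (w^2 - 12*w + 36)/(w*(w - 7))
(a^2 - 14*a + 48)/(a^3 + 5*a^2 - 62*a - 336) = (a - 6)/(a^2 + 13*a + 42)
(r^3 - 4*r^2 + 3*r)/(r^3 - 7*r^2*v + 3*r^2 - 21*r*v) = (r^2 - 4*r + 3)/(r^2 - 7*r*v + 3*r - 21*v)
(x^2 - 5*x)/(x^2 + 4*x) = (x - 5)/(x + 4)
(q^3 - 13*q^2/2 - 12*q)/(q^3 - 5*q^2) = (q^2 - 13*q/2 - 12)/(q*(q - 5))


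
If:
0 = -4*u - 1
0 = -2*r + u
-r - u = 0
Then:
No Solution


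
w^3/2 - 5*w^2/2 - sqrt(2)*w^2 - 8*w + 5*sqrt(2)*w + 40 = (w/2 + sqrt(2))*(w - 5)*(w - 4*sqrt(2))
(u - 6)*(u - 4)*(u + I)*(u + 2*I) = u^4 - 10*u^3 + 3*I*u^3 + 22*u^2 - 30*I*u^2 + 20*u + 72*I*u - 48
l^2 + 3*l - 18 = (l - 3)*(l + 6)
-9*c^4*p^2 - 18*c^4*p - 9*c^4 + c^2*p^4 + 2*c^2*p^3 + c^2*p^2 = (-3*c + p)*(3*c + p)*(c*p + c)^2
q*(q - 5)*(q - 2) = q^3 - 7*q^2 + 10*q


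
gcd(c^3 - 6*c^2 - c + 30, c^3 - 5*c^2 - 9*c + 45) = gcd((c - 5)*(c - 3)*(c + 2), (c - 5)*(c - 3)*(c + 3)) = c^2 - 8*c + 15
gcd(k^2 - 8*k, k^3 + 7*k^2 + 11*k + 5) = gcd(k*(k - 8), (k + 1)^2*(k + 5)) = 1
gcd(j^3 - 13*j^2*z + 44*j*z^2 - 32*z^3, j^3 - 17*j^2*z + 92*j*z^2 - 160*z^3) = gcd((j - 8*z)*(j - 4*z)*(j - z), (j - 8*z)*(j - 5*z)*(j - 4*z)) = j^2 - 12*j*z + 32*z^2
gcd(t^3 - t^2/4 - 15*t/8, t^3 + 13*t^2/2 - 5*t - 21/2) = t - 3/2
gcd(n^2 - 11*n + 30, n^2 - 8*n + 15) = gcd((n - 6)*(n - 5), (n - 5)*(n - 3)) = n - 5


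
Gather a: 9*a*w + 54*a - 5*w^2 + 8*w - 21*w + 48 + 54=a*(9*w + 54) - 5*w^2 - 13*w + 102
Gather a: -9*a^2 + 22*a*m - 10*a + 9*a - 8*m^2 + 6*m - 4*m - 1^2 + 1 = -9*a^2 + a*(22*m - 1) - 8*m^2 + 2*m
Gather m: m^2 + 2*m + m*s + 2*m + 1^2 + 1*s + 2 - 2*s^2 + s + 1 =m^2 + m*(s + 4) - 2*s^2 + 2*s + 4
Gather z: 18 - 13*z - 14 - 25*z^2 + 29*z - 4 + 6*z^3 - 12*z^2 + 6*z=6*z^3 - 37*z^2 + 22*z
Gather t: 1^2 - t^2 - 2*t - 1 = -t^2 - 2*t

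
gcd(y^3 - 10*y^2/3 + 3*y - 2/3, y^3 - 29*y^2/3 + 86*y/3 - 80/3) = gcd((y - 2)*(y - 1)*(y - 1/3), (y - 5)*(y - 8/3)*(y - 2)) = y - 2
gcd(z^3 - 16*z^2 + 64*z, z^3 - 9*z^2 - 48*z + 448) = z^2 - 16*z + 64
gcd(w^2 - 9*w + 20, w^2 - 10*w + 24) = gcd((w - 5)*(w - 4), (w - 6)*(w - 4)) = w - 4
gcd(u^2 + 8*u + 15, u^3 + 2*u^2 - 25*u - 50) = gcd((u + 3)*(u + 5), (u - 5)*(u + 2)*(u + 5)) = u + 5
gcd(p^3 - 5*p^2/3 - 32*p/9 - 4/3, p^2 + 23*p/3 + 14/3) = p + 2/3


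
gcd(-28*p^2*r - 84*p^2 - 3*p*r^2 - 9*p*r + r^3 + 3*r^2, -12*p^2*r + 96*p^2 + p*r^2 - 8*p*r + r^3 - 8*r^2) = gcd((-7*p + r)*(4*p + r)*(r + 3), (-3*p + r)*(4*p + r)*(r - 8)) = 4*p + r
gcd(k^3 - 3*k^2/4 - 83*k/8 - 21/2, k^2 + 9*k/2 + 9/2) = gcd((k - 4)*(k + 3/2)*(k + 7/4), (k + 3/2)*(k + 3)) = k + 3/2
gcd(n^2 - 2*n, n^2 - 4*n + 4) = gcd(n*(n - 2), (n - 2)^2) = n - 2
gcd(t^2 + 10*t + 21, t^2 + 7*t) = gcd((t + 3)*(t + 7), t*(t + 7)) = t + 7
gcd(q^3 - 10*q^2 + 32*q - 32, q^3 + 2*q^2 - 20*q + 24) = q - 2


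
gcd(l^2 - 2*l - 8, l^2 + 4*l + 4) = l + 2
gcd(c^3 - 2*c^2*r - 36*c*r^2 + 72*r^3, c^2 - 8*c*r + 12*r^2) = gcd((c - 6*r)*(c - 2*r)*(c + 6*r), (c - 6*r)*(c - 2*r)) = c^2 - 8*c*r + 12*r^2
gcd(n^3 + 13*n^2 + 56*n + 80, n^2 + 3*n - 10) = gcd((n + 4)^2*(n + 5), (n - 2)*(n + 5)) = n + 5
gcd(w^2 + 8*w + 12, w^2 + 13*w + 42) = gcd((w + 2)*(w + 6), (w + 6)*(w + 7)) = w + 6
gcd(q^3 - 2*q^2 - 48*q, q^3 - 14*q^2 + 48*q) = q^2 - 8*q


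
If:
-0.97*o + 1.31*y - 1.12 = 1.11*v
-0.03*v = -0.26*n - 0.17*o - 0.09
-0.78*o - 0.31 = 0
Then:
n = 0.136174636174636*y - 0.162641931872701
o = -0.40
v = 1.18018018018018*y - 0.661700161700162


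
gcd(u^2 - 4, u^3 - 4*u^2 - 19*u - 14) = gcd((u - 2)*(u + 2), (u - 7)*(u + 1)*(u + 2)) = u + 2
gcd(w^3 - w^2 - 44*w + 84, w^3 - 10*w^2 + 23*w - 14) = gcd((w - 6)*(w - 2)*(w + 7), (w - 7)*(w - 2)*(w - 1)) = w - 2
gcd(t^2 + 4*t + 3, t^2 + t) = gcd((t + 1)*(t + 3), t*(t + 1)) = t + 1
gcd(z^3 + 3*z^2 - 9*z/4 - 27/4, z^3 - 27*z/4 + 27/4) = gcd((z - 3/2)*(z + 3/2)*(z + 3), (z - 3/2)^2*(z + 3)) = z^2 + 3*z/2 - 9/2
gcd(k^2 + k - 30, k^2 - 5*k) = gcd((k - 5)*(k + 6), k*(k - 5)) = k - 5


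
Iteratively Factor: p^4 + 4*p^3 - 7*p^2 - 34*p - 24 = (p + 2)*(p^3 + 2*p^2 - 11*p - 12) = (p + 2)*(p + 4)*(p^2 - 2*p - 3) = (p - 3)*(p + 2)*(p + 4)*(p + 1)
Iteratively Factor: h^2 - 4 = (h - 2)*(h + 2)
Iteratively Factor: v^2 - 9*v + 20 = (v - 5)*(v - 4)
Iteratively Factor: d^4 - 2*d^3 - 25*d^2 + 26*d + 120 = (d + 2)*(d^3 - 4*d^2 - 17*d + 60) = (d - 5)*(d + 2)*(d^2 + d - 12) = (d - 5)*(d + 2)*(d + 4)*(d - 3)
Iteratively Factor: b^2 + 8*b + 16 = (b + 4)*(b + 4)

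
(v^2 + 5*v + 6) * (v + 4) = v^3 + 9*v^2 + 26*v + 24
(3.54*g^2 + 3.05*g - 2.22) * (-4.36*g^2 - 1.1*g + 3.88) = -15.4344*g^4 - 17.192*g^3 + 20.0594*g^2 + 14.276*g - 8.6136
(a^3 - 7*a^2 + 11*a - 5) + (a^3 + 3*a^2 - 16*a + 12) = 2*a^3 - 4*a^2 - 5*a + 7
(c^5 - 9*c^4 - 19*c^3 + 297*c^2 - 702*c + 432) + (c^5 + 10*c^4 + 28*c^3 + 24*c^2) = 2*c^5 + c^4 + 9*c^3 + 321*c^2 - 702*c + 432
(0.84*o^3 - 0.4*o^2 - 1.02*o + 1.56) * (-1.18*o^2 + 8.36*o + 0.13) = -0.9912*o^5 + 7.4944*o^4 - 2.0312*o^3 - 10.42*o^2 + 12.909*o + 0.2028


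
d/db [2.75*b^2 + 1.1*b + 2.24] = 5.5*b + 1.1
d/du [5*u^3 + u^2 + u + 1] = 15*u^2 + 2*u + 1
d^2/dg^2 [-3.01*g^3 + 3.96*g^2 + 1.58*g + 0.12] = 7.92 - 18.06*g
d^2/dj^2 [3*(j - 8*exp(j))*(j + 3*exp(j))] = -15*j*exp(j) - 288*exp(2*j) - 30*exp(j) + 6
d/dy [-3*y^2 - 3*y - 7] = -6*y - 3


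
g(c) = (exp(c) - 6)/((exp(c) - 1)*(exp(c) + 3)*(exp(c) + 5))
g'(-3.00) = 0.01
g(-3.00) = 0.41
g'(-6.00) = 0.00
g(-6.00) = 0.40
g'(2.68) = -0.00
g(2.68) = 0.00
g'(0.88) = 0.20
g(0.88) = -0.06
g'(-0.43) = 1.07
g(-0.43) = 0.74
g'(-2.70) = 0.01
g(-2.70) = 0.41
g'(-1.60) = 0.05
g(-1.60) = 0.44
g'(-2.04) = 0.03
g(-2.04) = 0.42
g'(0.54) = 0.65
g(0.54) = -0.19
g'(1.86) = 0.01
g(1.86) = 0.00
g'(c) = -(exp(c) - 6)*exp(c)/((exp(c) - 1)*(exp(c) + 3)*(exp(c) + 5)^2) - (exp(c) - 6)*exp(c)/((exp(c) - 1)*(exp(c) + 3)^2*(exp(c) + 5)) - (exp(c) - 6)*exp(c)/((exp(c) - 1)^2*(exp(c) + 3)*(exp(c) + 5)) + exp(c)/((exp(c) - 1)*(exp(c) + 3)*(exp(c) + 5))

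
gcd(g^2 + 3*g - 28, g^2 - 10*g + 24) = g - 4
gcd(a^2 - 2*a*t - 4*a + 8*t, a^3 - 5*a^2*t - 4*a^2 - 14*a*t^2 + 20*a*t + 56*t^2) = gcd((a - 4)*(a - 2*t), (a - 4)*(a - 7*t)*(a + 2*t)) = a - 4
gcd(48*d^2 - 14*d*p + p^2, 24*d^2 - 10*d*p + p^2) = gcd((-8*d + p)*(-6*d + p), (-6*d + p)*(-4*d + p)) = -6*d + p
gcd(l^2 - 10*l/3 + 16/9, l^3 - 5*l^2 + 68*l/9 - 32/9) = l - 8/3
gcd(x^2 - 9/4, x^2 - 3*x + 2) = 1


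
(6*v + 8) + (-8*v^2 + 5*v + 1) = -8*v^2 + 11*v + 9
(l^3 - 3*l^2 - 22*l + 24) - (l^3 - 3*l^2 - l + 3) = 21 - 21*l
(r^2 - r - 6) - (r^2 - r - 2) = -4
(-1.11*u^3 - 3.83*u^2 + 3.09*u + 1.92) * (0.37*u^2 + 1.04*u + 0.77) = -0.4107*u^5 - 2.5715*u^4 - 3.6946*u^3 + 0.9749*u^2 + 4.3761*u + 1.4784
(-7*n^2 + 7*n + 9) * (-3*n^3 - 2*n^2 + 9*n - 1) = 21*n^5 - 7*n^4 - 104*n^3 + 52*n^2 + 74*n - 9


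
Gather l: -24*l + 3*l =-21*l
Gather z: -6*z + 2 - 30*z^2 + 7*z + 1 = -30*z^2 + z + 3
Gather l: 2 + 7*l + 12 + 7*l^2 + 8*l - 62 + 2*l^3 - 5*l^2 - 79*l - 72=2*l^3 + 2*l^2 - 64*l - 120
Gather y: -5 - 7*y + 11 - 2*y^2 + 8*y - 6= -2*y^2 + y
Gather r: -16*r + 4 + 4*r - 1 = 3 - 12*r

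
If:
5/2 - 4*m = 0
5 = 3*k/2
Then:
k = 10/3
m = 5/8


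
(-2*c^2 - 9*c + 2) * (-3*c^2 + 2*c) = 6*c^4 + 23*c^3 - 24*c^2 + 4*c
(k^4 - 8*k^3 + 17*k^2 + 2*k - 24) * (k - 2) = k^5 - 10*k^4 + 33*k^3 - 32*k^2 - 28*k + 48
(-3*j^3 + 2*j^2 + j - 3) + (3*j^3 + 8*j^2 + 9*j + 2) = 10*j^2 + 10*j - 1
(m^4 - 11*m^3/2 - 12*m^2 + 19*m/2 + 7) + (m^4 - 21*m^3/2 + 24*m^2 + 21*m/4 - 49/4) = 2*m^4 - 16*m^3 + 12*m^2 + 59*m/4 - 21/4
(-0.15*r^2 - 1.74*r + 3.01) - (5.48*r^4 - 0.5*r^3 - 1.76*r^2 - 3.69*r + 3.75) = -5.48*r^4 + 0.5*r^3 + 1.61*r^2 + 1.95*r - 0.74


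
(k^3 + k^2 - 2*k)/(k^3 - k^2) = (k + 2)/k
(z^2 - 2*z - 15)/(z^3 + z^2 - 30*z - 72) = (z - 5)/(z^2 - 2*z - 24)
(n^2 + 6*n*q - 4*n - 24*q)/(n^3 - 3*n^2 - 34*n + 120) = (n + 6*q)/(n^2 + n - 30)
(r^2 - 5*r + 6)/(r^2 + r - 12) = (r - 2)/(r + 4)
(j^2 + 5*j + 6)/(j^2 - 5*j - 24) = (j + 2)/(j - 8)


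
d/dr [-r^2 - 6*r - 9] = -2*r - 6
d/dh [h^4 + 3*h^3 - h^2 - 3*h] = 4*h^3 + 9*h^2 - 2*h - 3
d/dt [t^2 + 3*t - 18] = 2*t + 3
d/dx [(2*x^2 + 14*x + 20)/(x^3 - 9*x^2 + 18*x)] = 2*(-x^4 - 14*x^3 + 51*x^2 + 180*x - 180)/(x^2*(x^4 - 18*x^3 + 117*x^2 - 324*x + 324))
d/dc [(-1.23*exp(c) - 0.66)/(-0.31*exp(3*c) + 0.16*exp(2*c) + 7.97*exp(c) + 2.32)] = (-0.7626*exp(3*c) - 0.417*exp(2*c) + 0.2112*exp(c) + 2.4066)*exp(c)/(0.0961*exp(6*c) - 0.0992*exp(5*c) - 4.9158*exp(4*c) + 1.112*exp(3*c) + 64.2633*exp(2*c) + 36.9808*exp(c) + 5.3824)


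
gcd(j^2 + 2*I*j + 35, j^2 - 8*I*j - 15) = j - 5*I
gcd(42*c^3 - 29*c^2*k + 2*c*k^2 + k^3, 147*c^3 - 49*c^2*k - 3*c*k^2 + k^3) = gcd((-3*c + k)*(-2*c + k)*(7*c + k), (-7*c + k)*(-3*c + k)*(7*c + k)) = 21*c^2 - 4*c*k - k^2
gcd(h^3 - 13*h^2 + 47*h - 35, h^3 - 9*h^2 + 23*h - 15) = h^2 - 6*h + 5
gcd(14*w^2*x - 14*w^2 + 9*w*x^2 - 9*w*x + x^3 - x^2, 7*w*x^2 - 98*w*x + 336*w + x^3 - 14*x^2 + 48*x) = 7*w + x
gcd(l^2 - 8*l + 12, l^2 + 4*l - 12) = l - 2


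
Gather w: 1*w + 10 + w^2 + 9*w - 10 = w^2 + 10*w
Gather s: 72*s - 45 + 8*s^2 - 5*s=8*s^2 + 67*s - 45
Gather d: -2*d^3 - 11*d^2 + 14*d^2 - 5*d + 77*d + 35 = -2*d^3 + 3*d^2 + 72*d + 35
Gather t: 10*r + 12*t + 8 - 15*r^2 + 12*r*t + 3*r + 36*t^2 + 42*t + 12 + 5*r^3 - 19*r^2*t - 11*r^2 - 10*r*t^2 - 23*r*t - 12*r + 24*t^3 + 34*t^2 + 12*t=5*r^3 - 26*r^2 + r + 24*t^3 + t^2*(70 - 10*r) + t*(-19*r^2 - 11*r + 66) + 20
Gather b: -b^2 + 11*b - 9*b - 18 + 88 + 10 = -b^2 + 2*b + 80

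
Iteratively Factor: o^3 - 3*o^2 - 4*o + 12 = (o + 2)*(o^2 - 5*o + 6) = (o - 3)*(o + 2)*(o - 2)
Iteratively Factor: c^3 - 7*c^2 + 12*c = (c)*(c^2 - 7*c + 12) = c*(c - 4)*(c - 3)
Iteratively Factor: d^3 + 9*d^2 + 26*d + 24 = (d + 3)*(d^2 + 6*d + 8) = (d + 3)*(d + 4)*(d + 2)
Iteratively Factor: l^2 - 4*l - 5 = (l + 1)*(l - 5)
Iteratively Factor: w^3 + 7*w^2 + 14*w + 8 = (w + 2)*(w^2 + 5*w + 4) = (w + 2)*(w + 4)*(w + 1)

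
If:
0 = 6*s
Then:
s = 0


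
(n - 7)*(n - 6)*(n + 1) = n^3 - 12*n^2 + 29*n + 42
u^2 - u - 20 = (u - 5)*(u + 4)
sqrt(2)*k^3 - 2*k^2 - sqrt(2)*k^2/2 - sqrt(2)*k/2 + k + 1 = (k - 1)*(k - sqrt(2))*(sqrt(2)*k + sqrt(2)/2)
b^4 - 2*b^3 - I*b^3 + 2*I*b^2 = b^2*(b - 2)*(b - I)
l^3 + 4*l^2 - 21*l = l*(l - 3)*(l + 7)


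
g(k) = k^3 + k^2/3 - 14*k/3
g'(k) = 3*k^2 + 2*k/3 - 14/3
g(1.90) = -0.80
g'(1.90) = 7.43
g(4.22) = 61.39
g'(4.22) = 51.57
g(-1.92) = 3.11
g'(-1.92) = 5.11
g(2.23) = 2.34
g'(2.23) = 11.74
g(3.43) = 28.27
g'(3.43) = 32.91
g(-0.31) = 1.45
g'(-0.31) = -4.59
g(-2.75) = -5.44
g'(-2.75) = 16.19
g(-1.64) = 4.14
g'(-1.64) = 2.31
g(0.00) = 0.00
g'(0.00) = -4.67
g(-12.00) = -1624.00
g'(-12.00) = 419.33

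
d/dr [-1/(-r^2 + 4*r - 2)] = 2*(2 - r)/(r^2 - 4*r + 2)^2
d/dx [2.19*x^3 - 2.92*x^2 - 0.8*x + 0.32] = 6.57*x^2 - 5.84*x - 0.8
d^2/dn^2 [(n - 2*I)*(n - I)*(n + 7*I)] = 6*n + 8*I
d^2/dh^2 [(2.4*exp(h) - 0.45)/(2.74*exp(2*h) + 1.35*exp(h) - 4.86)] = (18.01824*exp(4*h) - 22.39128*exp(3*h) + 186.76251*exp(2*h) - 9.043245*exp(h) + 53.73459)*exp(h)/(20.570824*exp(6*h) + 30.40578*exp(5*h) - 94.479858*exp(4*h) - 105.402465*exp(3*h) + 167.581062*exp(2*h) + 95.65938*exp(h) - 114.791256)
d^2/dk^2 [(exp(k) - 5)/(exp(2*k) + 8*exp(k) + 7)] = (exp(4*k) - 28*exp(3*k) - 162*exp(2*k) - 236*exp(k) + 329)*exp(k)/(exp(6*k) + 24*exp(5*k) + 213*exp(4*k) + 848*exp(3*k) + 1491*exp(2*k) + 1176*exp(k) + 343)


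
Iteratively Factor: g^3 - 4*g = (g)*(g^2 - 4) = g*(g - 2)*(g + 2)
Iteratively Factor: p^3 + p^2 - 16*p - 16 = (p - 4)*(p^2 + 5*p + 4) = (p - 4)*(p + 4)*(p + 1)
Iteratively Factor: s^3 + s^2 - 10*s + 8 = (s - 1)*(s^2 + 2*s - 8) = (s - 1)*(s + 4)*(s - 2)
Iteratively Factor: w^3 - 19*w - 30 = (w - 5)*(w^2 + 5*w + 6) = (w - 5)*(w + 2)*(w + 3)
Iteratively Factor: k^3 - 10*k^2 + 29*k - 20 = (k - 5)*(k^2 - 5*k + 4) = (k - 5)*(k - 1)*(k - 4)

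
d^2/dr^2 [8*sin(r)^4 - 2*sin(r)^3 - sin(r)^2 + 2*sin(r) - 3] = -128*sin(r)^4 + 18*sin(r)^3 + 100*sin(r)^2 - 14*sin(r) - 2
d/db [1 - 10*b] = -10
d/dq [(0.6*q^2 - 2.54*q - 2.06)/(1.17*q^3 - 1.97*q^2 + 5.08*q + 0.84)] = (-0.702*q^4 + 5.9436*q^3 + 5.2748*q^2 - 7.1084*q + 8.3312)/(1.3689*q^6 - 4.6098*q^5 + 15.7681*q^4 - 18.0496*q^3 + 22.4968*q^2 + 8.5344*q + 0.7056)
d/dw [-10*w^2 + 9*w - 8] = 9 - 20*w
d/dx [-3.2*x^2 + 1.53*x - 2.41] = 1.53 - 6.4*x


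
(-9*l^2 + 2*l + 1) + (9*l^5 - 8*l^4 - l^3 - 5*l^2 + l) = 9*l^5 - 8*l^4 - l^3 - 14*l^2 + 3*l + 1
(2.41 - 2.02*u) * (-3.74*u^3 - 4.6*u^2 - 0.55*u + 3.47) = 7.5548*u^4 + 0.278599999999999*u^3 - 9.975*u^2 - 8.3349*u + 8.3627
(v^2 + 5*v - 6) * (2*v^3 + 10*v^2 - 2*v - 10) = 2*v^5 + 20*v^4 + 36*v^3 - 80*v^2 - 38*v + 60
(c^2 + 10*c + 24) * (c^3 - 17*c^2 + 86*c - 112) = c^5 - 7*c^4 - 60*c^3 + 340*c^2 + 944*c - 2688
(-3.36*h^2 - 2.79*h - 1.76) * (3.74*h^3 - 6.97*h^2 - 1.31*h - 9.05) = -12.5664*h^5 + 12.9846*h^4 + 17.2655*h^3 + 46.3301*h^2 + 27.5551*h + 15.928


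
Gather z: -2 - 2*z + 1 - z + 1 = -3*z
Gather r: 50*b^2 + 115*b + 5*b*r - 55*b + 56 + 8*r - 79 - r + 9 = 50*b^2 + 60*b + r*(5*b + 7) - 14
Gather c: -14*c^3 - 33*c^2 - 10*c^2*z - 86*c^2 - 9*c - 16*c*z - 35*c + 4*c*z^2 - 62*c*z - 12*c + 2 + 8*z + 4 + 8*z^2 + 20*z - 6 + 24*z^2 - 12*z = -14*c^3 + c^2*(-10*z - 119) + c*(4*z^2 - 78*z - 56) + 32*z^2 + 16*z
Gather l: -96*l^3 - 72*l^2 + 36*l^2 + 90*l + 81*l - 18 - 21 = -96*l^3 - 36*l^2 + 171*l - 39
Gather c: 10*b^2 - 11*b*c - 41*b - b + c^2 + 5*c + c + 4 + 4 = 10*b^2 - 42*b + c^2 + c*(6 - 11*b) + 8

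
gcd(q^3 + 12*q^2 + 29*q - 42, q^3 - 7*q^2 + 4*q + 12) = 1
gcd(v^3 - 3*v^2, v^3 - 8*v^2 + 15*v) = v^2 - 3*v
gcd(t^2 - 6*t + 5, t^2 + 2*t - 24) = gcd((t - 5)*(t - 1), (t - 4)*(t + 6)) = 1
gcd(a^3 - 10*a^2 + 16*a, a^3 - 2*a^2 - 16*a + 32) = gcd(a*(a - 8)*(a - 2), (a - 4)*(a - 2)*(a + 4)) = a - 2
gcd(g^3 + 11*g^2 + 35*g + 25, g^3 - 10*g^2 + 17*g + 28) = g + 1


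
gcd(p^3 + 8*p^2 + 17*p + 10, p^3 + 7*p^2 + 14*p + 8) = p^2 + 3*p + 2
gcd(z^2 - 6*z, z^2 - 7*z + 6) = z - 6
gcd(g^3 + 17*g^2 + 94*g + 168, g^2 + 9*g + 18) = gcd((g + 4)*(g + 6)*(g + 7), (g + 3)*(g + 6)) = g + 6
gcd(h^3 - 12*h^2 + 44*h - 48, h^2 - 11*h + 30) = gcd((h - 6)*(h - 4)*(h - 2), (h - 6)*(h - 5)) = h - 6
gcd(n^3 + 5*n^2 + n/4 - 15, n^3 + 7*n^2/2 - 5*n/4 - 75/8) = n^2 + n - 15/4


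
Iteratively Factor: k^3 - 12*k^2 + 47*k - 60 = (k - 4)*(k^2 - 8*k + 15) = (k - 4)*(k - 3)*(k - 5)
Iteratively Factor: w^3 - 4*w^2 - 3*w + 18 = (w - 3)*(w^2 - w - 6) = (w - 3)*(w + 2)*(w - 3)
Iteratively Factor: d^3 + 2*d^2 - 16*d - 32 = (d - 4)*(d^2 + 6*d + 8) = (d - 4)*(d + 4)*(d + 2)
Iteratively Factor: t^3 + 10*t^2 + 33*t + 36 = (t + 4)*(t^2 + 6*t + 9) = (t + 3)*(t + 4)*(t + 3)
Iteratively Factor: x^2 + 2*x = (x)*(x + 2)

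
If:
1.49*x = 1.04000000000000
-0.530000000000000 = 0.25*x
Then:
No Solution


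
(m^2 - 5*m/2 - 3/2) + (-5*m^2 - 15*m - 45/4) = -4*m^2 - 35*m/2 - 51/4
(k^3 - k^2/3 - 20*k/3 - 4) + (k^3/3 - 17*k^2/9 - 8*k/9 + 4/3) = 4*k^3/3 - 20*k^2/9 - 68*k/9 - 8/3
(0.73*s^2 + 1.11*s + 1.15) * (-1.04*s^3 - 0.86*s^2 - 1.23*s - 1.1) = -0.7592*s^5 - 1.7822*s^4 - 3.0485*s^3 - 3.1573*s^2 - 2.6355*s - 1.265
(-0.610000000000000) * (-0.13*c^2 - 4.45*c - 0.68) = 0.0793*c^2 + 2.7145*c + 0.4148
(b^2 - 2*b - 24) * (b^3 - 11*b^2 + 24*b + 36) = b^5 - 13*b^4 + 22*b^3 + 252*b^2 - 648*b - 864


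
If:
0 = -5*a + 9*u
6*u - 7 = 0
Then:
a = 21/10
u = 7/6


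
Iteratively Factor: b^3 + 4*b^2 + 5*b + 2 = (b + 1)*(b^2 + 3*b + 2) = (b + 1)^2*(b + 2)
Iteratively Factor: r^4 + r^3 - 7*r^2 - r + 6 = (r + 3)*(r^3 - 2*r^2 - r + 2) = (r - 2)*(r + 3)*(r^2 - 1) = (r - 2)*(r + 1)*(r + 3)*(r - 1)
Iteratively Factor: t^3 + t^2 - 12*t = (t + 4)*(t^2 - 3*t) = t*(t + 4)*(t - 3)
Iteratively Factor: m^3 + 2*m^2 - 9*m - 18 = (m + 2)*(m^2 - 9) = (m + 2)*(m + 3)*(m - 3)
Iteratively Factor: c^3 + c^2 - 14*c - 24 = (c - 4)*(c^2 + 5*c + 6) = (c - 4)*(c + 2)*(c + 3)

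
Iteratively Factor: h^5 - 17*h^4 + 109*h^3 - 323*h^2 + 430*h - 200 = (h - 1)*(h^4 - 16*h^3 + 93*h^2 - 230*h + 200) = (h - 5)*(h - 1)*(h^3 - 11*h^2 + 38*h - 40) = (h - 5)^2*(h - 1)*(h^2 - 6*h + 8) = (h - 5)^2*(h - 4)*(h - 1)*(h - 2)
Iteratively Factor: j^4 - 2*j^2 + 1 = (j - 1)*(j^3 + j^2 - j - 1) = (j - 1)*(j + 1)*(j^2 - 1) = (j - 1)^2*(j + 1)*(j + 1)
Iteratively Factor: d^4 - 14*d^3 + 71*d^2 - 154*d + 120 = (d - 5)*(d^3 - 9*d^2 + 26*d - 24) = (d - 5)*(d - 2)*(d^2 - 7*d + 12) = (d - 5)*(d - 4)*(d - 2)*(d - 3)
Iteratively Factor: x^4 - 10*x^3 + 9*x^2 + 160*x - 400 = (x - 4)*(x^3 - 6*x^2 - 15*x + 100) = (x - 4)*(x + 4)*(x^2 - 10*x + 25) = (x - 5)*(x - 4)*(x + 4)*(x - 5)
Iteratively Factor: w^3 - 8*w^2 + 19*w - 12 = (w - 4)*(w^2 - 4*w + 3) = (w - 4)*(w - 3)*(w - 1)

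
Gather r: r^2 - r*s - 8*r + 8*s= r^2 + r*(-s - 8) + 8*s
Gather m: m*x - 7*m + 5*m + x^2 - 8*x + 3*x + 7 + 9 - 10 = m*(x - 2) + x^2 - 5*x + 6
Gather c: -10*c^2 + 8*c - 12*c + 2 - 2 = -10*c^2 - 4*c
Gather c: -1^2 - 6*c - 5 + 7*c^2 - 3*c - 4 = 7*c^2 - 9*c - 10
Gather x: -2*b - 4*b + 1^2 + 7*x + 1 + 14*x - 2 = -6*b + 21*x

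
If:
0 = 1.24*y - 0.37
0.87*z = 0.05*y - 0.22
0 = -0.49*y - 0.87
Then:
No Solution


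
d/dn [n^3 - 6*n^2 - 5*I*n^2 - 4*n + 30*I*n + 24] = 3*n^2 - 12*n - 10*I*n - 4 + 30*I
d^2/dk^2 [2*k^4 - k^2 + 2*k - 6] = 24*k^2 - 2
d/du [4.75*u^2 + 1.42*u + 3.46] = 9.5*u + 1.42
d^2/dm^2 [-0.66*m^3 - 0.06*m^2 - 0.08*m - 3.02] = -3.96*m - 0.12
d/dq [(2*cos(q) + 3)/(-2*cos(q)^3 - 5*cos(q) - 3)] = -(6*cos(q) + 9*cos(2*q) + 2*cos(3*q) + 18)*sin(q)/(2*cos(q)^3 + 5*cos(q) + 3)^2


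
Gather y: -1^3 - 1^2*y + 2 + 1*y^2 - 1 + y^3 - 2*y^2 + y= y^3 - y^2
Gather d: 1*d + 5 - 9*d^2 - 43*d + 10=-9*d^2 - 42*d + 15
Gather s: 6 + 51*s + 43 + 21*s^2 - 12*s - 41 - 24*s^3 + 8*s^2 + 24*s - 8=-24*s^3 + 29*s^2 + 63*s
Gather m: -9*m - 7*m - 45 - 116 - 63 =-16*m - 224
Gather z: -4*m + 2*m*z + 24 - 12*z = -4*m + z*(2*m - 12) + 24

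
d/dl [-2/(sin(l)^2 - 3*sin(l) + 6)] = 2*(2*sin(l) - 3)*cos(l)/(sin(l)^2 - 3*sin(l) + 6)^2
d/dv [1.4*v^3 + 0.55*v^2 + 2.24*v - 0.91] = 4.2*v^2 + 1.1*v + 2.24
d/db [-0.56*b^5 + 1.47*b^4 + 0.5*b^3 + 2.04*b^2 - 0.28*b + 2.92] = -2.8*b^4 + 5.88*b^3 + 1.5*b^2 + 4.08*b - 0.28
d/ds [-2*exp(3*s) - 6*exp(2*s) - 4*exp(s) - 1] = (-6*exp(2*s) - 12*exp(s) - 4)*exp(s)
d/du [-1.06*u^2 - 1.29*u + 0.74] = -2.12*u - 1.29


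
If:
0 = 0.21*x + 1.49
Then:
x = -7.10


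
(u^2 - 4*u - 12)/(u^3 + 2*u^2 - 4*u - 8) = (u - 6)/(u^2 - 4)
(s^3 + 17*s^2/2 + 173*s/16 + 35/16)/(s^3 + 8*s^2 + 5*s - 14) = (s^2 + 3*s/2 + 5/16)/(s^2 + s - 2)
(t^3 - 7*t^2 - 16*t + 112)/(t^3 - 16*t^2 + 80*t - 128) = (t^2 - 3*t - 28)/(t^2 - 12*t + 32)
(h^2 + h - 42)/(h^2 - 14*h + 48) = (h + 7)/(h - 8)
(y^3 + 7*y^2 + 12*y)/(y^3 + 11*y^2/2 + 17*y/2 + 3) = 2*y*(y + 4)/(2*y^2 + 5*y + 2)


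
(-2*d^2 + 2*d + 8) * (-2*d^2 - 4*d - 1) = 4*d^4 + 4*d^3 - 22*d^2 - 34*d - 8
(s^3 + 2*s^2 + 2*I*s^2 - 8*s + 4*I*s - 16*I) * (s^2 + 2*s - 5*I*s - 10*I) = s^5 + 4*s^4 - 3*I*s^4 + 6*s^3 - 12*I*s^3 + 24*s^2 + 12*I*s^2 - 40*s + 48*I*s - 160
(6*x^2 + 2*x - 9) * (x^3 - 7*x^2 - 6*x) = 6*x^5 - 40*x^4 - 59*x^3 + 51*x^2 + 54*x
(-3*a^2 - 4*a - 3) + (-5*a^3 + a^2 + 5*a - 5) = -5*a^3 - 2*a^2 + a - 8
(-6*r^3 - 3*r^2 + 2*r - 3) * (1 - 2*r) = 12*r^4 - 7*r^2 + 8*r - 3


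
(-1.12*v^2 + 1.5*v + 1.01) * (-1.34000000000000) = 1.5008*v^2 - 2.01*v - 1.3534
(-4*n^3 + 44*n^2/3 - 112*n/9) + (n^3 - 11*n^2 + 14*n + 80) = -3*n^3 + 11*n^2/3 + 14*n/9 + 80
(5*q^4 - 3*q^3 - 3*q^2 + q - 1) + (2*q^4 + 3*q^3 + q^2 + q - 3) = 7*q^4 - 2*q^2 + 2*q - 4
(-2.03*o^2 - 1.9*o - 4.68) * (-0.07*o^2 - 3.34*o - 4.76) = 0.1421*o^4 + 6.9132*o^3 + 16.3364*o^2 + 24.6752*o + 22.2768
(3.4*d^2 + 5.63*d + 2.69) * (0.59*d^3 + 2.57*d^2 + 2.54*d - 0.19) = 2.006*d^5 + 12.0597*d^4 + 24.6922*d^3 + 20.5675*d^2 + 5.7629*d - 0.5111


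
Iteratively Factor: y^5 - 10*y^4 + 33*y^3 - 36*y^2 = (y - 3)*(y^4 - 7*y^3 + 12*y^2) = y*(y - 3)*(y^3 - 7*y^2 + 12*y) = y^2*(y - 3)*(y^2 - 7*y + 12) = y^2*(y - 4)*(y - 3)*(y - 3)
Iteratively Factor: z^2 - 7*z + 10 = (z - 2)*(z - 5)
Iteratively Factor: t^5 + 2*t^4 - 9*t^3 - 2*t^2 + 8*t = (t + 4)*(t^4 - 2*t^3 - t^2 + 2*t) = (t + 1)*(t + 4)*(t^3 - 3*t^2 + 2*t) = (t - 2)*(t + 1)*(t + 4)*(t^2 - t) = (t - 2)*(t - 1)*(t + 1)*(t + 4)*(t)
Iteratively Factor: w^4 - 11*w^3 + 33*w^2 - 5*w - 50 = (w - 5)*(w^3 - 6*w^2 + 3*w + 10) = (w - 5)*(w + 1)*(w^2 - 7*w + 10) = (w - 5)^2*(w + 1)*(w - 2)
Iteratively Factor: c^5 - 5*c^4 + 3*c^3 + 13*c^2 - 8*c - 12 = (c + 1)*(c^4 - 6*c^3 + 9*c^2 + 4*c - 12) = (c - 3)*(c + 1)*(c^3 - 3*c^2 + 4) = (c - 3)*(c - 2)*(c + 1)*(c^2 - c - 2) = (c - 3)*(c - 2)*(c + 1)^2*(c - 2)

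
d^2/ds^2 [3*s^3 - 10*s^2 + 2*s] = 18*s - 20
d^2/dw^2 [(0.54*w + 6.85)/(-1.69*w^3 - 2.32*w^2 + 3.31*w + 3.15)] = (-9.253764*w^5 - 247.474812*w^4 - 441.574084*w^3 - 25.80363*w^2 + 73.14135*w - 238.95755)/(4.826809*w^9 + 19.878456*w^8 - 1.072305*w^7 - 92.370065*w^6 - 72.002925*w^5 + 131.115486*w^4 + 159.179264*w^3 - 34.474545*w^2 - 98.530425*w - 31.255875)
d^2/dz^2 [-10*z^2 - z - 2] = -20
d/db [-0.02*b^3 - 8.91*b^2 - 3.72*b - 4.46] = -0.06*b^2 - 17.82*b - 3.72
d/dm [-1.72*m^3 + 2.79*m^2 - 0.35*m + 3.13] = -5.16*m^2 + 5.58*m - 0.35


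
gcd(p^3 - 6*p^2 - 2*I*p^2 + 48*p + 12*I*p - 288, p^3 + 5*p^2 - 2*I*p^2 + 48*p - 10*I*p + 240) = p^2 - 2*I*p + 48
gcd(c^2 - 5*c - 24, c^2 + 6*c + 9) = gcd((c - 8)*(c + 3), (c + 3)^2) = c + 3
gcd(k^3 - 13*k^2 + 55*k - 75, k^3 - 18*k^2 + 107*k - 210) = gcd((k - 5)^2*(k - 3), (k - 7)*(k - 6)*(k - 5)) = k - 5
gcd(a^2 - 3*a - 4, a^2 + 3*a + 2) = a + 1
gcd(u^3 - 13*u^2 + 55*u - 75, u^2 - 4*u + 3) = u - 3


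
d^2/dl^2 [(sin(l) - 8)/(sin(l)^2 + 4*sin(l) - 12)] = (-9*sin(l)^5 + 36*sin(l)^4 + 416*sin(l)^2 + 289*sin(l)/2 - 9*sin(3*l) + sin(5*l)/2 - 352)/((sin(l) - 2)^3*(sin(l) + 6)^3)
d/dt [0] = 0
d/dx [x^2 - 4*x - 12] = 2*x - 4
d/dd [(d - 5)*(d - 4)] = 2*d - 9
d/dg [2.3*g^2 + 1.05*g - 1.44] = 4.6*g + 1.05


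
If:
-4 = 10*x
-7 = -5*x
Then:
No Solution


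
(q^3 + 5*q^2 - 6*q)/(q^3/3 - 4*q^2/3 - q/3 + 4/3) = 3*q*(q + 6)/(q^2 - 3*q - 4)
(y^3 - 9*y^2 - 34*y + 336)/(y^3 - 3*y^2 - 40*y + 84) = (y - 8)/(y - 2)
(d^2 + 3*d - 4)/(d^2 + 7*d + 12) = (d - 1)/(d + 3)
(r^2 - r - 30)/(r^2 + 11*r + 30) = (r - 6)/(r + 6)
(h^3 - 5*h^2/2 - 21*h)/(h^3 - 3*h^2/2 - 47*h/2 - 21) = h/(h + 1)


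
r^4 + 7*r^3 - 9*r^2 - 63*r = r*(r - 3)*(r + 3)*(r + 7)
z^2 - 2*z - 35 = (z - 7)*(z + 5)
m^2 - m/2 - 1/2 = (m - 1)*(m + 1/2)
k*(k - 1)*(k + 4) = k^3 + 3*k^2 - 4*k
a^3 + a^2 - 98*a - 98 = (a + 1)*(a - 7*sqrt(2))*(a + 7*sqrt(2))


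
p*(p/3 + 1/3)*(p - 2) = p^3/3 - p^2/3 - 2*p/3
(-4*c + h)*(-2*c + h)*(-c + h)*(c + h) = -8*c^4 + 6*c^3*h + 7*c^2*h^2 - 6*c*h^3 + h^4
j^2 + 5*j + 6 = (j + 2)*(j + 3)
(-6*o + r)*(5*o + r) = -30*o^2 - o*r + r^2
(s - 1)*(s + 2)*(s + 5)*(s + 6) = s^4 + 12*s^3 + 39*s^2 + 8*s - 60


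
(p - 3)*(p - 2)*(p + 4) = p^3 - p^2 - 14*p + 24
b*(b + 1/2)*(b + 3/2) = b^3 + 2*b^2 + 3*b/4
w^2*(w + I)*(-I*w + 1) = -I*w^4 + 2*w^3 + I*w^2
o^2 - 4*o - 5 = (o - 5)*(o + 1)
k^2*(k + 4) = k^3 + 4*k^2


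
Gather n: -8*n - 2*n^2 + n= -2*n^2 - 7*n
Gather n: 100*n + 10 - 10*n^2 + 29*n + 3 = -10*n^2 + 129*n + 13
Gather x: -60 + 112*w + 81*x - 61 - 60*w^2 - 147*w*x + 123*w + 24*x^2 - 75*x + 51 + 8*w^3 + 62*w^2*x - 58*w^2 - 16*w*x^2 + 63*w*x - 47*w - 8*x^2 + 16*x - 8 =8*w^3 - 118*w^2 + 188*w + x^2*(16 - 16*w) + x*(62*w^2 - 84*w + 22) - 78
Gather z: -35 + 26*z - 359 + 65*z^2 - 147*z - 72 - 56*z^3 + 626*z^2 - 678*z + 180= -56*z^3 + 691*z^2 - 799*z - 286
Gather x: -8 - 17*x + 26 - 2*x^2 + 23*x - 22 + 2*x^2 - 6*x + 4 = 0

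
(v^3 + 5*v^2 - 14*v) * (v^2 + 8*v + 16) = v^5 + 13*v^4 + 42*v^3 - 32*v^2 - 224*v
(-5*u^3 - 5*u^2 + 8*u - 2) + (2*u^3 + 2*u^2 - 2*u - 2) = -3*u^3 - 3*u^2 + 6*u - 4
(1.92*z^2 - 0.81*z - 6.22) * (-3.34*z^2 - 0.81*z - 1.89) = -6.4128*z^4 + 1.1502*z^3 + 17.8021*z^2 + 6.5691*z + 11.7558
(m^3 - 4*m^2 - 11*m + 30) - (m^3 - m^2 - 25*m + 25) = -3*m^2 + 14*m + 5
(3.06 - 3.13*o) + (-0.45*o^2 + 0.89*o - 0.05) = -0.45*o^2 - 2.24*o + 3.01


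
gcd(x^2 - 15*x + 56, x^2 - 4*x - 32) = x - 8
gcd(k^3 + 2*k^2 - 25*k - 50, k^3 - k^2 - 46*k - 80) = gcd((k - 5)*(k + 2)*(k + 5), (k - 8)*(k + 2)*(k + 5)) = k^2 + 7*k + 10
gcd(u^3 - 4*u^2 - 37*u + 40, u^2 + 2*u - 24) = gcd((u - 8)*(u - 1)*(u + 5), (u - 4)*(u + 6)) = 1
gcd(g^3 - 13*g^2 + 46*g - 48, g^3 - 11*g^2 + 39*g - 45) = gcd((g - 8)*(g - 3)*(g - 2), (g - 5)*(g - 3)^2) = g - 3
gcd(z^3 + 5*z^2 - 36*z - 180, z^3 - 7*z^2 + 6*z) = z - 6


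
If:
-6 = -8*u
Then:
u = 3/4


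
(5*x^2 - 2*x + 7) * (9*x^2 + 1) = 45*x^4 - 18*x^3 + 68*x^2 - 2*x + 7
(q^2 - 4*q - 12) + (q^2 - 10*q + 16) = 2*q^2 - 14*q + 4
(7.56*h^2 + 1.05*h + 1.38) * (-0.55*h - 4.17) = -4.158*h^3 - 32.1027*h^2 - 5.1375*h - 5.7546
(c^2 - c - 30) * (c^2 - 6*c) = c^4 - 7*c^3 - 24*c^2 + 180*c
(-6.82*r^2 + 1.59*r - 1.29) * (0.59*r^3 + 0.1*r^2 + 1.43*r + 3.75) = -4.0238*r^5 + 0.2561*r^4 - 10.3547*r^3 - 23.4303*r^2 + 4.1178*r - 4.8375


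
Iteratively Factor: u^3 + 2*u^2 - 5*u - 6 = (u + 1)*(u^2 + u - 6) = (u - 2)*(u + 1)*(u + 3)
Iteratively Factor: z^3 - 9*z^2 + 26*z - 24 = (z - 3)*(z^2 - 6*z + 8) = (z - 3)*(z - 2)*(z - 4)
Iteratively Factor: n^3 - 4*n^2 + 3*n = (n - 3)*(n^2 - n) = (n - 3)*(n - 1)*(n)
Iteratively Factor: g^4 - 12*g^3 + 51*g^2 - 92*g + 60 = (g - 3)*(g^3 - 9*g^2 + 24*g - 20) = (g - 3)*(g - 2)*(g^2 - 7*g + 10) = (g - 3)*(g - 2)^2*(g - 5)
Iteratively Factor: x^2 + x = (x)*(x + 1)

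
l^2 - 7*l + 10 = (l - 5)*(l - 2)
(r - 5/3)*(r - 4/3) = r^2 - 3*r + 20/9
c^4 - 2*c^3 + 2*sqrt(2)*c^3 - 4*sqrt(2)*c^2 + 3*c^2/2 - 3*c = c*(c - 2)*(c + sqrt(2)/2)*(c + 3*sqrt(2)/2)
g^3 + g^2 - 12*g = g*(g - 3)*(g + 4)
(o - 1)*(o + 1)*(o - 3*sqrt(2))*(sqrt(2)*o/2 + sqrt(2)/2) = sqrt(2)*o^4/2 - 3*o^3 + sqrt(2)*o^3/2 - 3*o^2 - sqrt(2)*o^2/2 - sqrt(2)*o/2 + 3*o + 3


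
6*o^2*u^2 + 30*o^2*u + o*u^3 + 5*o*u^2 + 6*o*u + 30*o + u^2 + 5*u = (6*o + u)*(u + 5)*(o*u + 1)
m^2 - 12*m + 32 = (m - 8)*(m - 4)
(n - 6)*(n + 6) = n^2 - 36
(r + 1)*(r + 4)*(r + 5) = r^3 + 10*r^2 + 29*r + 20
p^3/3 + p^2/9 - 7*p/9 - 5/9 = (p/3 + 1/3)*(p - 5/3)*(p + 1)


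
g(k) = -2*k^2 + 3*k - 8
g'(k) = 3 - 4*k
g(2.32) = -11.80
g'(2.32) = -6.28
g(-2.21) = -24.40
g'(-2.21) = 11.84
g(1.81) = -9.12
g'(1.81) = -4.24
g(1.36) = -7.62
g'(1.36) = -2.44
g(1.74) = -8.84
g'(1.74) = -3.96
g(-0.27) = -8.96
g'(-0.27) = 4.08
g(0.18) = -7.52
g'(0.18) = 2.28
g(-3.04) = -35.60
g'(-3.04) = 15.16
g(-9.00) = -197.00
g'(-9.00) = 39.00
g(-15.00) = -503.00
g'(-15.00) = 63.00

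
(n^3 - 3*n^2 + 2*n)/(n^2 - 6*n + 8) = n*(n - 1)/(n - 4)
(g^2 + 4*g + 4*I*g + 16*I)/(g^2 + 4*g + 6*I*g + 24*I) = (g + 4*I)/(g + 6*I)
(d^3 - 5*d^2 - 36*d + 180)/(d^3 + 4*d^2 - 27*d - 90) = (d - 6)/(d + 3)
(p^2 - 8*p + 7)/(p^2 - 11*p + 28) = (p - 1)/(p - 4)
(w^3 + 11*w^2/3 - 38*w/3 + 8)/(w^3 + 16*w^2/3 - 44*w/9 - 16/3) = 3*(w - 1)/(3*w + 2)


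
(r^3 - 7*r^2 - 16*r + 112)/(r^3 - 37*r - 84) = (r - 4)/(r + 3)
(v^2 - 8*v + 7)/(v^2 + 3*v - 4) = (v - 7)/(v + 4)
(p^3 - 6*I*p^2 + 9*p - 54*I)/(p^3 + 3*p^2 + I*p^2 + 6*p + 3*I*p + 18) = (p^2 - 9*I*p - 18)/(p^2 + p*(3 - 2*I) - 6*I)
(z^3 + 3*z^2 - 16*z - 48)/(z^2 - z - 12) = z + 4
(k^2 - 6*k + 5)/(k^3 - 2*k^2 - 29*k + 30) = (k - 5)/(k^2 - k - 30)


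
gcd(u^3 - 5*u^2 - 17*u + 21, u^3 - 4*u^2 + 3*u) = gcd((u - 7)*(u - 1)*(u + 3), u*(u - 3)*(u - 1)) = u - 1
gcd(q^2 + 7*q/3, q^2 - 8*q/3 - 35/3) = q + 7/3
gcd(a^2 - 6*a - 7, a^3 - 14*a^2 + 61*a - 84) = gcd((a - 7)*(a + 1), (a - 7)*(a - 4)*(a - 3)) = a - 7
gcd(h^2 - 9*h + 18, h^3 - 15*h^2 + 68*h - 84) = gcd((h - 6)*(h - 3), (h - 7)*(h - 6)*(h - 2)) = h - 6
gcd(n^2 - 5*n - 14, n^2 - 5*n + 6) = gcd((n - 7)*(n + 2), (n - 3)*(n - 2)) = 1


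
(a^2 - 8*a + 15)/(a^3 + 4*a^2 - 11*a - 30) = (a - 5)/(a^2 + 7*a + 10)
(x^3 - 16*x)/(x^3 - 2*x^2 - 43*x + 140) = x*(x + 4)/(x^2 + 2*x - 35)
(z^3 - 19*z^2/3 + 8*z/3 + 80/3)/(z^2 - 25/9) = 3*(z^2 - 8*z + 16)/(3*z - 5)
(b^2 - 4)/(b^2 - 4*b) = (b^2 - 4)/(b*(b - 4))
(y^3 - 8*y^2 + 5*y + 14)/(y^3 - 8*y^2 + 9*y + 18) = (y^2 - 9*y + 14)/(y^2 - 9*y + 18)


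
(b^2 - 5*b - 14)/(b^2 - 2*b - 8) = (b - 7)/(b - 4)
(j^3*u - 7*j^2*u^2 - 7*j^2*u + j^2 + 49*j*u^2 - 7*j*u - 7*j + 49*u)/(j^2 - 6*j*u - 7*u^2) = (j^2*u - 7*j*u + j - 7)/(j + u)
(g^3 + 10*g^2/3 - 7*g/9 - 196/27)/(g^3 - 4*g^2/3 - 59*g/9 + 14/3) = (9*g^2 + 9*g - 28)/(3*(3*g^2 - 11*g + 6))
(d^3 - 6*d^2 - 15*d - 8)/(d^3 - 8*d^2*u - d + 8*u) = (-d^2 + 7*d + 8)/(-d^2 + 8*d*u + d - 8*u)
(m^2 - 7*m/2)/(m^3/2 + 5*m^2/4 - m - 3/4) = 2*m*(2*m - 7)/(2*m^3 + 5*m^2 - 4*m - 3)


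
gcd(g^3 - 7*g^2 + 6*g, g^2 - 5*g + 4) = g - 1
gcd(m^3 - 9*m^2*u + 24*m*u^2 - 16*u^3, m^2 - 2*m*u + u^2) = -m + u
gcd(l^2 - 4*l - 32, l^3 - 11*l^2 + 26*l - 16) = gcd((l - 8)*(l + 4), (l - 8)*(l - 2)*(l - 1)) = l - 8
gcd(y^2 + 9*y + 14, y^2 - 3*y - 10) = y + 2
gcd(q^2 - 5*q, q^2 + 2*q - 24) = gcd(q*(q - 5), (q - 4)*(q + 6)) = 1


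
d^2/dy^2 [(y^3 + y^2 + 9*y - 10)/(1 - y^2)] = 2*(-10*y^3 + 27*y^2 - 30*y + 9)/(y^6 - 3*y^4 + 3*y^2 - 1)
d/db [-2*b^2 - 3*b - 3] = -4*b - 3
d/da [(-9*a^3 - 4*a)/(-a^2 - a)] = (9*a^2 + 18*a - 4)/(a^2 + 2*a + 1)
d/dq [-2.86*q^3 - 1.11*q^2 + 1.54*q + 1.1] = -8.58*q^2 - 2.22*q + 1.54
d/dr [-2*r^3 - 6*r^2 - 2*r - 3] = -6*r^2 - 12*r - 2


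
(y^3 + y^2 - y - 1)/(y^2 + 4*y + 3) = (y^2 - 1)/(y + 3)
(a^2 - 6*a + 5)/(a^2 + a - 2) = (a - 5)/(a + 2)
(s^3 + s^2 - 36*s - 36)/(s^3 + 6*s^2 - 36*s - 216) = (s + 1)/(s + 6)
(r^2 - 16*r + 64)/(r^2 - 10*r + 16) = (r - 8)/(r - 2)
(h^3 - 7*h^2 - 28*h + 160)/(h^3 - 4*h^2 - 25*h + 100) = (h - 8)/(h - 5)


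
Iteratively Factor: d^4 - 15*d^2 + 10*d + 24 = (d + 4)*(d^3 - 4*d^2 + d + 6) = (d - 2)*(d + 4)*(d^2 - 2*d - 3) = (d - 2)*(d + 1)*(d + 4)*(d - 3)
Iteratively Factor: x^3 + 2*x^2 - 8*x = (x + 4)*(x^2 - 2*x) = x*(x + 4)*(x - 2)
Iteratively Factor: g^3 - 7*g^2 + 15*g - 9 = (g - 3)*(g^2 - 4*g + 3) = (g - 3)*(g - 1)*(g - 3)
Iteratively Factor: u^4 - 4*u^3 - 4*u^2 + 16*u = (u + 2)*(u^3 - 6*u^2 + 8*u) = u*(u + 2)*(u^2 - 6*u + 8) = u*(u - 2)*(u + 2)*(u - 4)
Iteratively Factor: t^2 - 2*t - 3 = (t + 1)*(t - 3)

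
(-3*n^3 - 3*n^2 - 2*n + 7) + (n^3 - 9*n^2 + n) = -2*n^3 - 12*n^2 - n + 7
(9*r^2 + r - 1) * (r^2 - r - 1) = 9*r^4 - 8*r^3 - 11*r^2 + 1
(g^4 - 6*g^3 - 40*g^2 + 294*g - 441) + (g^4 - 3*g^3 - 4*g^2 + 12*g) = 2*g^4 - 9*g^3 - 44*g^2 + 306*g - 441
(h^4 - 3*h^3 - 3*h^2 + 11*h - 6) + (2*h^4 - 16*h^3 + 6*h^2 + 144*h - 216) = 3*h^4 - 19*h^3 + 3*h^2 + 155*h - 222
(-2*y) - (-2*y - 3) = 3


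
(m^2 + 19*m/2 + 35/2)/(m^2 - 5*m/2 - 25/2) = (m + 7)/(m - 5)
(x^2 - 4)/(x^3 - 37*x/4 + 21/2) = 4*(x + 2)/(4*x^2 + 8*x - 21)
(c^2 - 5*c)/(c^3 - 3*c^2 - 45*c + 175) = c/(c^2 + 2*c - 35)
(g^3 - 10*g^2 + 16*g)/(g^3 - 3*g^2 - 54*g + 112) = g/(g + 7)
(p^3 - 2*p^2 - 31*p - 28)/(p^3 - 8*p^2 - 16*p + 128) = (p^2 - 6*p - 7)/(p^2 - 12*p + 32)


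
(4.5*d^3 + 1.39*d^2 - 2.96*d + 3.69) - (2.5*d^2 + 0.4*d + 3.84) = 4.5*d^3 - 1.11*d^2 - 3.36*d - 0.15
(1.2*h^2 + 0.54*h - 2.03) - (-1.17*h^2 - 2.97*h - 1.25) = 2.37*h^2 + 3.51*h - 0.78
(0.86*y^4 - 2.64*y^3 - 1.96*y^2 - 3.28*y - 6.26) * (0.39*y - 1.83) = 0.3354*y^5 - 2.6034*y^4 + 4.0668*y^3 + 2.3076*y^2 + 3.561*y + 11.4558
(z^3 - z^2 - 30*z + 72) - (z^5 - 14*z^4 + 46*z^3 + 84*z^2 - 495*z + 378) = -z^5 + 14*z^4 - 45*z^3 - 85*z^2 + 465*z - 306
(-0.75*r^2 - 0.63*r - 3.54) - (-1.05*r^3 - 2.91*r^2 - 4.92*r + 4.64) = 1.05*r^3 + 2.16*r^2 + 4.29*r - 8.18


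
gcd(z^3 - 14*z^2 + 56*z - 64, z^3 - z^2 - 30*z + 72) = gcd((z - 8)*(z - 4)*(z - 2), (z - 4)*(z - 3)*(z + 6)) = z - 4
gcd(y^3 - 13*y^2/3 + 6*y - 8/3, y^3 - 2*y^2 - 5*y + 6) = y - 1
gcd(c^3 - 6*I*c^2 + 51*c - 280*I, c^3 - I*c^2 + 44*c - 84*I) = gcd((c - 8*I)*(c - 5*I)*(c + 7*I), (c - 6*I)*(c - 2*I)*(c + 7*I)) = c + 7*I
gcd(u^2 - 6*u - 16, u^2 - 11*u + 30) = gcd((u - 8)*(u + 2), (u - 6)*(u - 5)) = 1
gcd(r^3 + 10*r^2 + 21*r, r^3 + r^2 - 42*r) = r^2 + 7*r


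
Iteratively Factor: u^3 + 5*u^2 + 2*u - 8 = (u + 4)*(u^2 + u - 2) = (u + 2)*(u + 4)*(u - 1)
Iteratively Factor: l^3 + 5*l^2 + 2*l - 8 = (l + 2)*(l^2 + 3*l - 4) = (l - 1)*(l + 2)*(l + 4)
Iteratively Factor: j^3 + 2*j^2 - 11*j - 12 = (j + 4)*(j^2 - 2*j - 3) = (j - 3)*(j + 4)*(j + 1)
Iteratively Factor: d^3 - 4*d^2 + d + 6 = (d - 2)*(d^2 - 2*d - 3) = (d - 3)*(d - 2)*(d + 1)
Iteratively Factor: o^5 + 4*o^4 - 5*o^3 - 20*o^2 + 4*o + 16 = (o + 4)*(o^4 - 5*o^2 + 4) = (o - 1)*(o + 4)*(o^3 + o^2 - 4*o - 4) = (o - 1)*(o + 1)*(o + 4)*(o^2 - 4) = (o - 2)*(o - 1)*(o + 1)*(o + 4)*(o + 2)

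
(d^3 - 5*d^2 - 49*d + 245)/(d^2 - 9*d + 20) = (d^2 - 49)/(d - 4)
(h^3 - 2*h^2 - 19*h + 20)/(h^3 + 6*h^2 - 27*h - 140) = (h - 1)/(h + 7)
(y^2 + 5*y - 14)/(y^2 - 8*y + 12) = (y + 7)/(y - 6)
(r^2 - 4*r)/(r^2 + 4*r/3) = 3*(r - 4)/(3*r + 4)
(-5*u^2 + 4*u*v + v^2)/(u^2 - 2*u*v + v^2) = (-5*u - v)/(u - v)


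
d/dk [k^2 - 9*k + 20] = 2*k - 9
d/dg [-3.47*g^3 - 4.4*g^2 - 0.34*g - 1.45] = -10.41*g^2 - 8.8*g - 0.34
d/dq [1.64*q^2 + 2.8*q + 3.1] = 3.28*q + 2.8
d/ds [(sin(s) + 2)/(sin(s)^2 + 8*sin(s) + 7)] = (-4*sin(s) + cos(s)^2 - 10)*cos(s)/(sin(s)^2 + 8*sin(s) + 7)^2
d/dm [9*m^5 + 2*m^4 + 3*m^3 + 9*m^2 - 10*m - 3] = 45*m^4 + 8*m^3 + 9*m^2 + 18*m - 10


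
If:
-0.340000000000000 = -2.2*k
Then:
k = 0.15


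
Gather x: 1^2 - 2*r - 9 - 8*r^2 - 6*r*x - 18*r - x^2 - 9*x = -8*r^2 - 20*r - x^2 + x*(-6*r - 9) - 8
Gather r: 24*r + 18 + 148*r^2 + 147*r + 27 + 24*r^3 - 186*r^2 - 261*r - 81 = 24*r^3 - 38*r^2 - 90*r - 36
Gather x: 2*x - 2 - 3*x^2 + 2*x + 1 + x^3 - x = x^3 - 3*x^2 + 3*x - 1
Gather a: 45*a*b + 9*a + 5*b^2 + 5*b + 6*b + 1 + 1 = a*(45*b + 9) + 5*b^2 + 11*b + 2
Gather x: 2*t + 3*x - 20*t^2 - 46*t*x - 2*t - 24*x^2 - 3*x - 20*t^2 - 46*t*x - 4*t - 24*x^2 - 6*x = -40*t^2 - 4*t - 48*x^2 + x*(-92*t - 6)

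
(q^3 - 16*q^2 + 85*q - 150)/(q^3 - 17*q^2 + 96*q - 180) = (q - 5)/(q - 6)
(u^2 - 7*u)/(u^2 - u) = (u - 7)/(u - 1)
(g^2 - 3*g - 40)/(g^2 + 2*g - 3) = (g^2 - 3*g - 40)/(g^2 + 2*g - 3)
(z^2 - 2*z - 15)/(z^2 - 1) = (z^2 - 2*z - 15)/(z^2 - 1)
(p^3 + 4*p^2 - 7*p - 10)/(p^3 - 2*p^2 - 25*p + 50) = (p + 1)/(p - 5)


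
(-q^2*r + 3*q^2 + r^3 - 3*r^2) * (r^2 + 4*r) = -q^2*r^3 - q^2*r^2 + 12*q^2*r + r^5 + r^4 - 12*r^3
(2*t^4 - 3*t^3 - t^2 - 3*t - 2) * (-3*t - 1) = -6*t^5 + 7*t^4 + 6*t^3 + 10*t^2 + 9*t + 2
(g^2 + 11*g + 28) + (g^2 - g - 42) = 2*g^2 + 10*g - 14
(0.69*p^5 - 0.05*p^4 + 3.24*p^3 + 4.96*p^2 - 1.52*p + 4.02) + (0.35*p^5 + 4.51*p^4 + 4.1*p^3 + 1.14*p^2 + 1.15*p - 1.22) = 1.04*p^5 + 4.46*p^4 + 7.34*p^3 + 6.1*p^2 - 0.37*p + 2.8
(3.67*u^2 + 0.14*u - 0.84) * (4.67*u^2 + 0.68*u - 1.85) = 17.1389*u^4 + 3.1494*u^3 - 10.6171*u^2 - 0.8302*u + 1.554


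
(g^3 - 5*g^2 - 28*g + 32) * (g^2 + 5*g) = g^5 - 53*g^3 - 108*g^2 + 160*g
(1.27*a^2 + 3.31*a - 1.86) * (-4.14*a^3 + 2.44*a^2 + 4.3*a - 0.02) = -5.2578*a^5 - 10.6046*a^4 + 21.2378*a^3 + 9.6692*a^2 - 8.0642*a + 0.0372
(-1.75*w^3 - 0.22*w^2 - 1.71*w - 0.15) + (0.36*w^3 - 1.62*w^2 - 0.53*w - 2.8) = -1.39*w^3 - 1.84*w^2 - 2.24*w - 2.95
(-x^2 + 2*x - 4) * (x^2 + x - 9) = -x^4 + x^3 + 7*x^2 - 22*x + 36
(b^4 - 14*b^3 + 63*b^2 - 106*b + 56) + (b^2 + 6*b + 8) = b^4 - 14*b^3 + 64*b^2 - 100*b + 64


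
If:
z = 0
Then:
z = 0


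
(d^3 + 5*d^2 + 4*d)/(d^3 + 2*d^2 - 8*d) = (d + 1)/(d - 2)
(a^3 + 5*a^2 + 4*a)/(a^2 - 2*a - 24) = a*(a + 1)/(a - 6)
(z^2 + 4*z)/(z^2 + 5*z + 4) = z/(z + 1)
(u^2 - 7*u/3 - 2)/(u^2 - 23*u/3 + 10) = (3*u^2 - 7*u - 6)/(3*u^2 - 23*u + 30)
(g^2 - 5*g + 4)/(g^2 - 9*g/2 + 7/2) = 2*(g - 4)/(2*g - 7)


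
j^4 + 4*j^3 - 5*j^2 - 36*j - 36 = (j - 3)*(j + 2)^2*(j + 3)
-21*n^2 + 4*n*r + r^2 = (-3*n + r)*(7*n + r)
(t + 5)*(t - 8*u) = t^2 - 8*t*u + 5*t - 40*u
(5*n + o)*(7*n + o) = 35*n^2 + 12*n*o + o^2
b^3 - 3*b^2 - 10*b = b*(b - 5)*(b + 2)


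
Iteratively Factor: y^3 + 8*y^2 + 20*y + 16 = (y + 2)*(y^2 + 6*y + 8) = (y + 2)*(y + 4)*(y + 2)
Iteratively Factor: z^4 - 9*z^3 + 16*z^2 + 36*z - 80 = (z - 2)*(z^3 - 7*z^2 + 2*z + 40) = (z - 2)*(z + 2)*(z^2 - 9*z + 20) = (z - 4)*(z - 2)*(z + 2)*(z - 5)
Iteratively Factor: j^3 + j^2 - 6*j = (j + 3)*(j^2 - 2*j) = (j - 2)*(j + 3)*(j)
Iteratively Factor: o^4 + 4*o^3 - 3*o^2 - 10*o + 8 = (o - 1)*(o^3 + 5*o^2 + 2*o - 8) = (o - 1)*(o + 4)*(o^2 + o - 2) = (o - 1)^2*(o + 4)*(o + 2)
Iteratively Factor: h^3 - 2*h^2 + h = (h - 1)*(h^2 - h) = (h - 1)^2*(h)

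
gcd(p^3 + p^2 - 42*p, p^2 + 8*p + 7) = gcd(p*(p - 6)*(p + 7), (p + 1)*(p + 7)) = p + 7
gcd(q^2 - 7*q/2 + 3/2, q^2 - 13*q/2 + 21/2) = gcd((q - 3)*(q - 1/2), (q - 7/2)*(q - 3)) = q - 3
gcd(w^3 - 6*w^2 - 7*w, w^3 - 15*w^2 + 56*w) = w^2 - 7*w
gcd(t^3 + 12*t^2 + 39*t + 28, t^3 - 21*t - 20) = t^2 + 5*t + 4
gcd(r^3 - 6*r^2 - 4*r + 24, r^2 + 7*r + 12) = 1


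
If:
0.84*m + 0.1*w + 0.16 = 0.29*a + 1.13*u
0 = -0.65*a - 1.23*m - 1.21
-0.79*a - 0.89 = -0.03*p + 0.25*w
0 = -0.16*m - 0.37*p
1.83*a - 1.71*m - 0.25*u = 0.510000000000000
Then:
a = -0.47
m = -0.73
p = 0.32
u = -0.46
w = -2.03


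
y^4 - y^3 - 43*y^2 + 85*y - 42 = (y - 6)*(y - 1)^2*(y + 7)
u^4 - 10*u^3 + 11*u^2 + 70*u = u*(u - 7)*(u - 5)*(u + 2)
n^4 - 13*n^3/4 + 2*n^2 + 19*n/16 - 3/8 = (n - 2)*(n - 3/2)*(n - 1/4)*(n + 1/2)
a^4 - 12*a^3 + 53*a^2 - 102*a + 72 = (a - 4)*(a - 3)^2*(a - 2)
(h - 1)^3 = h^3 - 3*h^2 + 3*h - 1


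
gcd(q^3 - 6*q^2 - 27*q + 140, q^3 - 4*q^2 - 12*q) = 1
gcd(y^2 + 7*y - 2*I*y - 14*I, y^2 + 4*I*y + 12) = y - 2*I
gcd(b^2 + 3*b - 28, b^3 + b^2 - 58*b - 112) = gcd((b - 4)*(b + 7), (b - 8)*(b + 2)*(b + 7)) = b + 7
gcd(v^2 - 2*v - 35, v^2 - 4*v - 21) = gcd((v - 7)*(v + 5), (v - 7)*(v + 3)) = v - 7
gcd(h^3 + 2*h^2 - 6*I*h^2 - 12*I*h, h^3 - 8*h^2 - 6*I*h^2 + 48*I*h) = h^2 - 6*I*h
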